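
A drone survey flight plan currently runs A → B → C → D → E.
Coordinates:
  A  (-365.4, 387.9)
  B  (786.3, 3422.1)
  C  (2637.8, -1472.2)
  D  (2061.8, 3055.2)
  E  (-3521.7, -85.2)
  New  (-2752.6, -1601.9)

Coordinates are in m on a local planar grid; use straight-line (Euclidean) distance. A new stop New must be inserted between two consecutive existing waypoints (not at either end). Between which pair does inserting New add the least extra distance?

Added distance for inserting New between each consecutive pair:
A–B: 6007.6 m
B–C: 6304.4 m
C–D: 7526.4 m
D–E: 1992.8 m
Smallest added distance is 1992.8 m, inserting between D and E.

between D and E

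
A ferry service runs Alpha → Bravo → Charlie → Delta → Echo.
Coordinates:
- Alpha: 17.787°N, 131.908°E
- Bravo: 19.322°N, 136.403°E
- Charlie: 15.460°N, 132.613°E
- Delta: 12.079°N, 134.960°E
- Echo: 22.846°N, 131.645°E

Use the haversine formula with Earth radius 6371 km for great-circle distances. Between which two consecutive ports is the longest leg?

Delta–Echo

Leg distances:
Alpha→Bravo: 503.6 km
Bravo→Charlie: 588.3 km
Charlie→Delta: 453.4 km
Delta→Echo: 1247.6 km
The longest leg is Delta–Echo at 1247.6 km.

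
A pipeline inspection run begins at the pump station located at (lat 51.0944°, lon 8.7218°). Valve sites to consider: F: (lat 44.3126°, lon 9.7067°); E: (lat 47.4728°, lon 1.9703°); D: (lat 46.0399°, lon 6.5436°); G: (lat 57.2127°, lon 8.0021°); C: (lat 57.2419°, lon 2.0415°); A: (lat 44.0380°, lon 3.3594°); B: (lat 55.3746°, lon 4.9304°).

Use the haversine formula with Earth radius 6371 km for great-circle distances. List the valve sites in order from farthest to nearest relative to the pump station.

Distance from the pump station at (lat 51.0944°, lon 8.7218°) to each:
A (lat 44.0380°, lon 3.3594°): 881.2 km
C (lat 57.2419°, lon 2.0415°): 809.3 km
F (lat 44.3126°, lon 9.7067°): 757.7 km
G (lat 57.2127°, lon 8.0021°): 681.9 km
E (lat 47.4728°, lon 1.9703°): 633.6 km
D (lat 46.0399°, lon 6.5436°): 584.4 km
B (lat 55.3746°, lon 4.9304°): 538.5 km

A, C, F, G, E, D, B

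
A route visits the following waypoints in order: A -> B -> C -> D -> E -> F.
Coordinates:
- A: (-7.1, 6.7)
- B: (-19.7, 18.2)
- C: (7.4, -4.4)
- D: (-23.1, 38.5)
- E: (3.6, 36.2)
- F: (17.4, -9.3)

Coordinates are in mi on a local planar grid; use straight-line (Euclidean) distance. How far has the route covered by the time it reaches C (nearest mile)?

Leg distances:
A→B: 17.1 mi  (cumulative 17.1 mi)
B→C: 35.3 mi  (cumulative 52.3 mi)
Cumulative distance at C ≈ 52 mi.

52 mi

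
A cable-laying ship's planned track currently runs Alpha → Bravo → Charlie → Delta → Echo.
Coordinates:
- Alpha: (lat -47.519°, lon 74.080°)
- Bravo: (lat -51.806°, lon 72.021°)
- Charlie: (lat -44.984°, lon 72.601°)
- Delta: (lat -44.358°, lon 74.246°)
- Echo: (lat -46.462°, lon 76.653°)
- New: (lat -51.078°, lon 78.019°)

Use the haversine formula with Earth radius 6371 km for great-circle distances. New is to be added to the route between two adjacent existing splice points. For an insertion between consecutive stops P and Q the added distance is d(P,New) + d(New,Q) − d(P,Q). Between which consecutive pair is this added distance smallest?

between Alpha and Bravo

Added distance for inserting New between each consecutive pair:
Alpha–Bravo: 412.1 km
Bravo–Charlie: 451.5 km
Charlie–Delta: 1438.8 km
Delta–Echo: 1021.4 km
Smallest added distance is 412.1 km, inserting between Alpha and Bravo.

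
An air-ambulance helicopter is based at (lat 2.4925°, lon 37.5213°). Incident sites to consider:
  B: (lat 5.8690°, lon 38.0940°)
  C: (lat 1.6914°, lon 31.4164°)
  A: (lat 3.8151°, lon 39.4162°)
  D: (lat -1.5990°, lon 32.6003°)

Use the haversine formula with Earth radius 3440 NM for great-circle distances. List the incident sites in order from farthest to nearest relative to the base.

Distances from the base:
D (lat -1.5990°, lon 32.6003°): 384.2 NM
C (lat 1.6914°, lon 31.4164°): 369.4 NM
B (lat 5.8690°, lon 38.0940°): 205.6 NM
A (lat 3.8151°, lon 39.4162°): 138.6 NM

D, C, B, A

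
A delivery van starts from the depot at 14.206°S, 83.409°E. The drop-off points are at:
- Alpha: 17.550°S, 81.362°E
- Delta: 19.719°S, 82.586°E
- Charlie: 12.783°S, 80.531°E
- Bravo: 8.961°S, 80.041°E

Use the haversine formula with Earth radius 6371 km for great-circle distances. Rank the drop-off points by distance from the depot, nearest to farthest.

Distance from the depot at 14.206°S, 83.409°E to each:
Charlie 12.783°S, 80.531°E: 349.1 km
Alpha 17.550°S, 81.362°E: 431.5 km
Delta 19.719°S, 82.586°E: 619.2 km
Bravo 8.961°S, 80.041°E: 688.9 km

Charlie, Alpha, Delta, Bravo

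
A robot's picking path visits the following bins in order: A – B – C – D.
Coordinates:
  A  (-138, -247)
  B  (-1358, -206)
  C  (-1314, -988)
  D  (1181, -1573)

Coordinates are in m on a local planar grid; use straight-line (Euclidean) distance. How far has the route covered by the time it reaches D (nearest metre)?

Leg distances:
A→B: 1220.7 m  (cumulative 1220.7 m)
B→C: 783.2 m  (cumulative 2003.9 m)
C→D: 2562.7 m  (cumulative 4566.6 m)
Cumulative distance at D ≈ 4567 m.

4567 m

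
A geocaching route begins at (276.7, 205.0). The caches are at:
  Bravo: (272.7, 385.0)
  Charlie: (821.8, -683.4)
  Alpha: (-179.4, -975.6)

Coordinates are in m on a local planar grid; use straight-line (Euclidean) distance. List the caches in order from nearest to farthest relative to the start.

Distance from the start at (276.7, 205.0) to each:
Bravo (272.7, 385.0): 180.0 m
Charlie (821.8, -683.4): 1042.3 m
Alpha (-179.4, -975.6): 1265.6 m

Bravo, Charlie, Alpha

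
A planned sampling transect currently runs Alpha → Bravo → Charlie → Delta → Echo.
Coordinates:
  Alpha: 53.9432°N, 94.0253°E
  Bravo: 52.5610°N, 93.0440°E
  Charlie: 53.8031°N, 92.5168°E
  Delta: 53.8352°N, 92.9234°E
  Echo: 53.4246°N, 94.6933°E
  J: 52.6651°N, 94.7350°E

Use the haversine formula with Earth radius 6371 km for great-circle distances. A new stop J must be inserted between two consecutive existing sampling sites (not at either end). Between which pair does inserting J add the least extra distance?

between Alpha and Bravo

Added distance for inserting J between each consecutive pair:
Alpha–Bravo: 97.5 km
Bravo–Charlie: 166.7 km
Charlie–Delta: 344.8 km
Delta–Echo: 136.5 km
Smallest added distance is 97.5 km, inserting between Alpha and Bravo.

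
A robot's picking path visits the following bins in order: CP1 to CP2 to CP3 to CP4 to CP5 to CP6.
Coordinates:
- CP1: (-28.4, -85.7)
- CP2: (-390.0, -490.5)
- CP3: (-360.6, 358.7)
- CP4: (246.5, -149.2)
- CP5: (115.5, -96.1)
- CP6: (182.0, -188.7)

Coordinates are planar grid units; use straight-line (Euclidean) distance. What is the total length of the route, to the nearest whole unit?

2439

Leg distances:
CP1→CP2: 542.8  (cumulative 542.8)
CP2→CP3: 849.7  (cumulative 1392.5)
CP3→CP4: 791.5  (cumulative 2184.0)
CP4→CP5: 141.4  (cumulative 2325.4)
CP5→CP6: 114.0  (cumulative 2439.4)
Total route length ≈ 2439.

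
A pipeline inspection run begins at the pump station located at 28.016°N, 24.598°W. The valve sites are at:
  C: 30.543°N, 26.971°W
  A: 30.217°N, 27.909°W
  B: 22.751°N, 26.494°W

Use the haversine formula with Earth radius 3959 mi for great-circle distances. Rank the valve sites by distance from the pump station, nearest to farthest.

C, A, B

Distance from the pump station at 28.016°N, 24.598°W to each:
C 30.543°N, 26.971°W: 225.7 mi
A 30.217°N, 27.909°W: 251.1 mi
B 22.751°N, 26.494°W: 382.5 mi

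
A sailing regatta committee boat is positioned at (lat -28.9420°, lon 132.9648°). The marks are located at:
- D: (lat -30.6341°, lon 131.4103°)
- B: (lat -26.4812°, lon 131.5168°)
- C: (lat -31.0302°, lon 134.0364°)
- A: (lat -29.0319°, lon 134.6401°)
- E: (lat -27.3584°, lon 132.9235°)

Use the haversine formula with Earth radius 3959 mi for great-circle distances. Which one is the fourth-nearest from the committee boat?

Distance to each, sorted:
A: 101.4 mi
E: 109.5 mi
D: 149.5 mi
C: 157.9 mi
B: 191.7 mi
The fourth-nearest is C at 157.9 mi.

C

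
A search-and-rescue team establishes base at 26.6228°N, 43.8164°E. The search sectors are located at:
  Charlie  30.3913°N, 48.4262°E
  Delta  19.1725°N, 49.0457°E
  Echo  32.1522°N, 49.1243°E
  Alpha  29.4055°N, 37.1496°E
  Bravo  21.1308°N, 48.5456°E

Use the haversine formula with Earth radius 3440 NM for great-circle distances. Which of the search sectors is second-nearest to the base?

Alpha

Distance to each, sorted:
Charlie: 332.1 NM
Alpha: 390.8 NM
Bravo: 419.6 NM
Echo: 432.6 NM
Delta: 532.5 NM
The second-nearest is Alpha at 390.8 NM.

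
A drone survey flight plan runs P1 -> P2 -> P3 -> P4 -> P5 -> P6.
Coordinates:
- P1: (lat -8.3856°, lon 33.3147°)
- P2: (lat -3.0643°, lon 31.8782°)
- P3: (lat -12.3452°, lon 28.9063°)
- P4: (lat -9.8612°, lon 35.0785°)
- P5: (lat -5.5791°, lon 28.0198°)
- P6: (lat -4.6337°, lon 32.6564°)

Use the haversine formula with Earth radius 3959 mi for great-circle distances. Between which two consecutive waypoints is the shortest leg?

Leg distances:
P1→P2: 380.7 mi
P2→P3: 672.7 mi
P3→P4: 452.3 mi
P4→P5: 566.6 mi
P5→P6: 325.7 mi
The shortest leg is P5–P6 at 325.7 mi.

P5–P6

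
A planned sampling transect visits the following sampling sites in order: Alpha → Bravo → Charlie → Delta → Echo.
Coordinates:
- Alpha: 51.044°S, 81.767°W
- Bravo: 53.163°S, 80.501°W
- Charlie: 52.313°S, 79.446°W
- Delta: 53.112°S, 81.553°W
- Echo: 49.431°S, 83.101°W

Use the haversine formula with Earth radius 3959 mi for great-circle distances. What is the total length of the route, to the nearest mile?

596 mi

Leg distances:
Alpha→Bravo: 156.0 mi  (cumulative 156.0 mi)
Bravo→Charlie: 73.5 mi  (cumulative 229.4 mi)
Charlie→Delta: 104.0 mi  (cumulative 333.5 mi)
Delta→Echo: 263.0 mi  (cumulative 596.5 mi)
Total route length ≈ 596 mi.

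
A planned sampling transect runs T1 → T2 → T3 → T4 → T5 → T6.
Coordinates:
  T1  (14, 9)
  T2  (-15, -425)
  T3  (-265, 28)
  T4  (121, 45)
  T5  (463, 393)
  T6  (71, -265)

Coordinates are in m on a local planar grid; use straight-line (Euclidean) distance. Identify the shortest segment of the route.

Leg distances:
T1→T2: 435.0 m
T2→T3: 517.4 m
T3→T4: 386.4 m
T4→T5: 487.9 m
T5→T6: 765.9 m
The shortest leg is T3–T4 at 386.4 m.

T3–T4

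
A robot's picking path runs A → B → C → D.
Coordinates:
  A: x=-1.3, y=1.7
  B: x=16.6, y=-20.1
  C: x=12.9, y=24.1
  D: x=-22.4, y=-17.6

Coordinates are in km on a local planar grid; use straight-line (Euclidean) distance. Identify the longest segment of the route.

Leg distances:
A→B: 28.2 km
B→C: 44.4 km
C→D: 54.6 km
The longest leg is C–D at 54.6 km.

C–D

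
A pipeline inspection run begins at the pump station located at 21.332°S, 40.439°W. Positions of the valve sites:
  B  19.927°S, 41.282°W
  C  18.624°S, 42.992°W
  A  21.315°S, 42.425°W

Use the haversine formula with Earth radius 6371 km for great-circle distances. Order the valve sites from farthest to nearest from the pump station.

C, A, B

Distances from the pump station:
C 18.624°S, 42.992°W: 402.3 km
A 21.315°S, 42.425°W: 205.7 km
B 19.927°S, 41.282°W: 179.2 km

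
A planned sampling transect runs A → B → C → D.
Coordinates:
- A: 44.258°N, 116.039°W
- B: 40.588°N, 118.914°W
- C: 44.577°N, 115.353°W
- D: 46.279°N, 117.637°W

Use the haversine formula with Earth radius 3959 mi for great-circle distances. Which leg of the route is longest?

B–C

Leg distances:
A→B: 292.9 mi
B→C: 329.8 mi
C→D: 161.5 mi
The longest leg is B–C at 329.8 mi.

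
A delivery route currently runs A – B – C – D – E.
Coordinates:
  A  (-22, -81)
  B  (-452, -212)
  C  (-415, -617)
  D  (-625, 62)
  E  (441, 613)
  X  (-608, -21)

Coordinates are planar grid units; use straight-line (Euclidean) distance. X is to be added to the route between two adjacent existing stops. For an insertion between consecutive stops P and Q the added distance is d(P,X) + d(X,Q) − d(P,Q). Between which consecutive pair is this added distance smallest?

Added distance for inserting X between each consecutive pair:
A–B: 386.2
B–C: 466.4
C–D: 0.5
D–E: 110.4
Smallest added distance is 0.5, inserting between C and D.

between C and D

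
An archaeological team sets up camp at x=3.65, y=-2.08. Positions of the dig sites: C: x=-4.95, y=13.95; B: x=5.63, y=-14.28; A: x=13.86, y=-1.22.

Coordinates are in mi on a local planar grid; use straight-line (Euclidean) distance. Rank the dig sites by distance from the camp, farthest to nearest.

C, B, A

Distance from the camp at x=3.65, y=-2.08 to each:
C x=-4.95, y=13.95: 18.2 mi
B x=5.63, y=-14.28: 12.4 mi
A x=13.86, y=-1.22: 10.2 mi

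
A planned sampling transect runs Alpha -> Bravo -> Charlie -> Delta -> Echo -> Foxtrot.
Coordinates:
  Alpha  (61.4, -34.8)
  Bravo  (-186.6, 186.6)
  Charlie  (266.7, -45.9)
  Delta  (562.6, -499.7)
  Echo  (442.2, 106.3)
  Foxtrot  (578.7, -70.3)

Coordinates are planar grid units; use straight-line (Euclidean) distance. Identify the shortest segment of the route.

Leg distances:
Alpha→Bravo: 332.4
Bravo→Charlie: 509.4
Charlie→Delta: 541.7
Delta→Echo: 617.8
Echo→Foxtrot: 223.2
The shortest leg is Echo–Foxtrot at 223.2.

Echo–Foxtrot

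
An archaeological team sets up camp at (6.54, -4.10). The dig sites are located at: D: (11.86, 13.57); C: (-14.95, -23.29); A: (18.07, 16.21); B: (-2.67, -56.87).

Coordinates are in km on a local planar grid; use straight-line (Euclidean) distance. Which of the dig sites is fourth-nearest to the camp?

B

Distances from the camp ((6.54, -4.10)):
D: 18.5 km
A: 23.4 km
C: 28.8 km
B: 53.6 km
The fourth-nearest is B at 53.6 km.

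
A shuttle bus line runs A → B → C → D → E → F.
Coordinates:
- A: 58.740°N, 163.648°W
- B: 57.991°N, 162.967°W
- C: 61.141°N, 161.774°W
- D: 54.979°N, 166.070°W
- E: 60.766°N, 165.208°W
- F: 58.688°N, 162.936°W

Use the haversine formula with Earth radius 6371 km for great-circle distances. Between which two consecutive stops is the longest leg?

Leg distances:
A→B: 92.3 km
B→C: 356.6 km
C→D: 729.9 km
D→E: 645.5 km
E→F: 263.8 km
The longest leg is C–D at 729.9 km.

C–D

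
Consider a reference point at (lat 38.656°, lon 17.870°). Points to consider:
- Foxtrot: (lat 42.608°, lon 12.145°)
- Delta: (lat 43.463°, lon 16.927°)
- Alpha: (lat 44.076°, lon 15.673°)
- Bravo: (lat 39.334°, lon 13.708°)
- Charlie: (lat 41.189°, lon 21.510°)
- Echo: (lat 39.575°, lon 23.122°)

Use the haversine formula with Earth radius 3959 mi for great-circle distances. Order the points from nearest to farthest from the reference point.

Computing each great-circle distance from (lat 38.656°, lon 17.870°):
Bravo (lat 39.334°, lon 13.708°): 228.3 mi
Charlie (lat 41.189°, lon 21.510°): 260.4 mi
Echo (lat 39.575°, lon 23.122°): 288.6 mi
Delta (lat 43.463°, lon 16.927°): 335.8 mi
Alpha (lat 44.076°, lon 15.673°): 391.4 mi
Foxtrot (lat 42.608°, lon 12.145°): 405.6 mi

Bravo, Charlie, Echo, Delta, Alpha, Foxtrot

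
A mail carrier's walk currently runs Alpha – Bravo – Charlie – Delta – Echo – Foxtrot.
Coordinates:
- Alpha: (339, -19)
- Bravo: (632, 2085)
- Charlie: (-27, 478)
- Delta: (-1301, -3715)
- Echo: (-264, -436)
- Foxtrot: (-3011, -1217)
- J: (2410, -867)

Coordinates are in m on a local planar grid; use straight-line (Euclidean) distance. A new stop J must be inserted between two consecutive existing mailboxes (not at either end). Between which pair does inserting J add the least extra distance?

between Charlie and Delta

Added distance for inserting J between each consecutive pair:
Alpha–Bravo: 3559.7 m
Bravo–Charlie: 4492.7 m
Charlie–Delta: 3079.1 m
Delta–Echo: 3947.3 m
Echo–Foxtrot: 5284.9 m
Smallest added distance is 3079.1 m, inserting between Charlie and Delta.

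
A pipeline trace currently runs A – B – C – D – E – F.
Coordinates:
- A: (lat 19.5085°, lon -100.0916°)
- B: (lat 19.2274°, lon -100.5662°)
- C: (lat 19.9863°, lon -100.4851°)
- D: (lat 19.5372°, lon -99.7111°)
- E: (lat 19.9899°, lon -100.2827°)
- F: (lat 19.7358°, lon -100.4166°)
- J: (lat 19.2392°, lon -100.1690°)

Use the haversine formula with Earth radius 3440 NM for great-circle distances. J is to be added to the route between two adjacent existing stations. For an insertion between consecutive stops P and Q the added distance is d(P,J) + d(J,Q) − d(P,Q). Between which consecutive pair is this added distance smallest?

between A and B

Added distance for inserting J between each consecutive pair:
A–B: 7.5 NM
B–C: 25.0 NM
C–D: 28.4 NM
D–E: 34.8 NM
E–F: 61.4 NM
Smallest added distance is 7.5 NM, inserting between A and B.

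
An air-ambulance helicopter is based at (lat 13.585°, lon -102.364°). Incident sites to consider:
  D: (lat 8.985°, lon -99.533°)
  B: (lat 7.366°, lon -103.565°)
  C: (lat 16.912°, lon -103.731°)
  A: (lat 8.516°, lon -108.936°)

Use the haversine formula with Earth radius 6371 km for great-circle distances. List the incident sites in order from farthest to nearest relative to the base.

Distance from the base at (lat 13.585°, lon -102.364°) to each:
A (lat 8.516°, lon -108.936°): 912.0 km
B (lat 7.366°, lon -103.565°): 703.9 km
D (lat 8.985°, lon -99.533°): 597.4 km
C (lat 16.912°, lon -103.731°): 397.9 km

A, B, D, C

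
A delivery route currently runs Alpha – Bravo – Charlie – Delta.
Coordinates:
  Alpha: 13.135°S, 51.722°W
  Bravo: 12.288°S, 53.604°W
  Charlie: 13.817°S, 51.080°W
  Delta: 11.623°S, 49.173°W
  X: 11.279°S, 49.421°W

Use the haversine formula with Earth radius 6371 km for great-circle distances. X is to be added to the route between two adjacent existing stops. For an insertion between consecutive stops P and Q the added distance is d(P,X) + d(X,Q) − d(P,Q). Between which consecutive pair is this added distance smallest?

between Charlie and Delta

Added distance for inserting X between each consecutive pair:
Alpha–Bravo: 568.3 km
Bravo–Charlie: 481.7 km
Charlie–Delta: 61.8 km
Smallest added distance is 61.8 km, inserting between Charlie and Delta.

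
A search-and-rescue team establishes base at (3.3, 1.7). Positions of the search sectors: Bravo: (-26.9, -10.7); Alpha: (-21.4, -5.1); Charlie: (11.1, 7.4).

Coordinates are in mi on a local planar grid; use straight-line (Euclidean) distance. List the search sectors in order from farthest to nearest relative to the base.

Bravo, Alpha, Charlie

Distance from the base at (3.3, 1.7) to each:
Bravo (-26.9, -10.7): 32.6 mi
Alpha (-21.4, -5.1): 25.6 mi
Charlie (11.1, 7.4): 9.7 mi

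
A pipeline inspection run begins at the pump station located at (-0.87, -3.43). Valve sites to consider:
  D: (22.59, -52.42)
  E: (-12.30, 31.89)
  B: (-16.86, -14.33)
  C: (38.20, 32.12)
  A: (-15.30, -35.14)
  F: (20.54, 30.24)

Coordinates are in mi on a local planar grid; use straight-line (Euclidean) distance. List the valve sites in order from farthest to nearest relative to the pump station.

D, C, F, E, A, B

Distances from the pump station:
D (22.59, -52.42): 54.3 mi
C (38.20, 32.12): 52.8 mi
F (20.54, 30.24): 39.9 mi
E (-12.30, 31.89): 37.1 mi
A (-15.30, -35.14): 34.8 mi
B (-16.86, -14.33): 19.4 mi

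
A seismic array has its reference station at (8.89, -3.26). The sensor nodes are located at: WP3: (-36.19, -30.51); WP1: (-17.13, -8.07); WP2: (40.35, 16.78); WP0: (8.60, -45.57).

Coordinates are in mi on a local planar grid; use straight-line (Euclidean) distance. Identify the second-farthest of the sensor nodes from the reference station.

Distances from the reference station ((8.89, -3.26)):
WP3: 52.7 mi
WP0: 42.3 mi
WP2: 37.3 mi
WP1: 26.5 mi
The second-farthest is WP0 at 42.3 mi.

WP0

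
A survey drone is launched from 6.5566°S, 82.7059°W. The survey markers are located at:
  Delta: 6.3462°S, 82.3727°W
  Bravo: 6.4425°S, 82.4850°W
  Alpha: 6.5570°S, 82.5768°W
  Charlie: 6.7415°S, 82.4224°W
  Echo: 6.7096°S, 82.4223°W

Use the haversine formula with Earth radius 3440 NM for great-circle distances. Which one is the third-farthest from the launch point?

Echo

Distances from the launch point (6.5566°S, 82.7059°W):
Delta: 23.6 NM
Charlie: 20.2 NM
Echo: 19.2 NM
Bravo: 14.9 NM
Alpha: 7.7 NM
The third-farthest is Echo at 19.2 NM.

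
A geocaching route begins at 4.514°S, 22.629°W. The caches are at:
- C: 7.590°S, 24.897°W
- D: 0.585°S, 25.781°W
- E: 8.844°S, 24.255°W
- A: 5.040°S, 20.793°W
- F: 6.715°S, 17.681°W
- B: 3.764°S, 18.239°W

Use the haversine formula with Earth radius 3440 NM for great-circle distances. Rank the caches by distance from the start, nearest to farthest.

Distance from the start at 4.514°S, 22.629°W to each:
A 5.040°S, 20.793°W: 114.3 NM
C 7.590°S, 24.897°W: 229.0 NM
B 3.764°S, 18.239°W: 266.7 NM
E 8.844°S, 24.255°W: 277.5 NM
D 0.585°S, 25.781°W: 302.3 NM
F 6.715°S, 17.681°W: 323.8 NM

A, C, B, E, D, F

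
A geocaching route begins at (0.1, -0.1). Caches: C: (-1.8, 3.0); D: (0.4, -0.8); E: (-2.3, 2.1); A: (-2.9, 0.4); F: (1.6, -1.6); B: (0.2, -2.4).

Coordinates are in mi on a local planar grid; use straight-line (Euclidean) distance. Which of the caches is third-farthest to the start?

Distances from the start ((0.1, -0.1)):
C: 3.6 mi
E: 3.3 mi
A: 3.0 mi
B: 2.3 mi
F: 2.1 mi
D: 0.8 mi
The third-farthest is A at 3.0 mi.

A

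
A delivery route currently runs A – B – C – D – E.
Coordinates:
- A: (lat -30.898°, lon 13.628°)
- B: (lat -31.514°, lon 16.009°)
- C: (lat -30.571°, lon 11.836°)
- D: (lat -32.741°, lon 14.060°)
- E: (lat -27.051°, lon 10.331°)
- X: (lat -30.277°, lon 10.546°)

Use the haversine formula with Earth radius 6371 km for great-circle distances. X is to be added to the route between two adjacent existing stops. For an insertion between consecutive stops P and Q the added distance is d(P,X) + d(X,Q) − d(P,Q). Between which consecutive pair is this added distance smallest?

between D and E

Added distance for inserting X between each consecutive pair:
A–B: 605.4 km
B–C: 255.8 km
C–D: 239.0 km
D–E: 63.1 km
Smallest added distance is 63.1 km, inserting between D and E.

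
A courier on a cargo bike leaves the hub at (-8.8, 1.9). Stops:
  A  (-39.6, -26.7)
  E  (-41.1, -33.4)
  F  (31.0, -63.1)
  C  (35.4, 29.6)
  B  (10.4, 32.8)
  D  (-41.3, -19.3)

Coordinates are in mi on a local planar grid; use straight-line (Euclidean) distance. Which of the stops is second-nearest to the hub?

Distances from the hub ((-8.8, 1.9)):
B: 36.4 mi
D: 38.8 mi
A: 42.0 mi
E: 47.8 mi
C: 52.2 mi
F: 76.2 mi
The second-nearest is D at 38.8 mi.

D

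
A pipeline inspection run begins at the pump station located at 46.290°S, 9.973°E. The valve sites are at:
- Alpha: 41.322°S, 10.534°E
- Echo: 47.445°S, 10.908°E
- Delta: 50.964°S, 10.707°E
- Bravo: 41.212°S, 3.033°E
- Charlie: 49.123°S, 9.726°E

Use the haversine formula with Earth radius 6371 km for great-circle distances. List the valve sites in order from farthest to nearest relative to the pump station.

Distance from the pump station at 46.290°S, 9.973°E to each:
Bravo 41.212°S, 3.033°E: 792.9 km
Alpha 41.322°S, 10.534°E: 554.2 km
Delta 50.964°S, 10.707°E: 522.5 km
Charlie 49.123°S, 9.726°E: 315.6 km
Echo 47.445°S, 10.908°E: 146.8 km

Bravo, Alpha, Delta, Charlie, Echo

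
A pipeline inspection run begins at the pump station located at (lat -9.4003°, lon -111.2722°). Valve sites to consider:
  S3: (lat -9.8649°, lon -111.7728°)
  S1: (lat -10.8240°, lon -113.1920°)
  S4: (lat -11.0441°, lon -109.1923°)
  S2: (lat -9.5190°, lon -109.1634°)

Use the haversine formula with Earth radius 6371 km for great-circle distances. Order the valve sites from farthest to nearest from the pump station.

S4, S1, S2, S3

Computing each great-circle distance from (lat -9.4003°, lon -111.2722°):
S4 (lat -11.0441°, lon -109.1923°): 291.9 km
S1 (lat -10.8240°, lon -113.1920°): 263.1 km
S2 (lat -9.5190°, lon -109.1634°): 231.7 km
S3 (lat -9.8649°, lon -111.7728°): 75.4 km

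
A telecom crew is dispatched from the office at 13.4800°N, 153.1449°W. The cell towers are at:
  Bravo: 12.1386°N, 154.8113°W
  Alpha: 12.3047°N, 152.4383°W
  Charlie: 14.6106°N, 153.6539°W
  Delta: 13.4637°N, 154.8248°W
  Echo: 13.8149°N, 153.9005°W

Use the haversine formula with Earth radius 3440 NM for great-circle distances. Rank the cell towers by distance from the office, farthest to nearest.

Bravo, Delta, Alpha, Charlie, Echo

Computing each great-circle distance from 13.4800°N, 153.1449°W:
Bravo 12.1386°N, 154.8113°W: 126.5 NM
Delta 13.4637°N, 154.8248°W: 98.1 NM
Alpha 12.3047°N, 152.4383°W: 81.8 NM
Charlie 14.6106°N, 153.6539°W: 74.1 NM
Echo 13.8149°N, 153.9005°W: 48.5 NM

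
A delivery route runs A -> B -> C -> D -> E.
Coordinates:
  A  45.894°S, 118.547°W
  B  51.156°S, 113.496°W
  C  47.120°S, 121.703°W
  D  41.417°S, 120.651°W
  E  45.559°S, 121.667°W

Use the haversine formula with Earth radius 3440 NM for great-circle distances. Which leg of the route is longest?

Leg distances:
A→B: 374.2 NM
B→C: 402.9 NM
C→D: 345.4 NM
D→E: 252.6 NM
The longest leg is B–C at 402.9 NM.

B–C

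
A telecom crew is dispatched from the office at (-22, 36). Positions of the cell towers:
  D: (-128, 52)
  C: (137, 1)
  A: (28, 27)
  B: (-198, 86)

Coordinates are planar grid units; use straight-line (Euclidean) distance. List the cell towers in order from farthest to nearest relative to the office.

Distance from the office at (-22, 36) to each:
B (-198, 86): 183.0
C (137, 1): 162.8
D (-128, 52): 107.2
A (28, 27): 50.8

B, C, D, A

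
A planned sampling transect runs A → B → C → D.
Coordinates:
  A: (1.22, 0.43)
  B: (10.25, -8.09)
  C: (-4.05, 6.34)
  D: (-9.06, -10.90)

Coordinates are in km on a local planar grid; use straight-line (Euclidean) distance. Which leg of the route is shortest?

A–B

Leg distances:
A→B: 12.4 km
B→C: 20.3 km
C→D: 18.0 km
The shortest leg is A–B at 12.4 km.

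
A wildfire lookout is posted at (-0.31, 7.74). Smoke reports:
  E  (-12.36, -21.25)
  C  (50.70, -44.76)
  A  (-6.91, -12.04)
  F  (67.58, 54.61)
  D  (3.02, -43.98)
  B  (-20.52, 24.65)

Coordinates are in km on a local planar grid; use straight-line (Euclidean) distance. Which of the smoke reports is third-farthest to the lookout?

D

Distances from the lookout ((-0.31, 7.74)):
F: 82.5 km
C: 73.2 km
D: 51.8 km
E: 31.4 km
B: 26.4 km
A: 20.9 km
The third-farthest is D at 51.8 km.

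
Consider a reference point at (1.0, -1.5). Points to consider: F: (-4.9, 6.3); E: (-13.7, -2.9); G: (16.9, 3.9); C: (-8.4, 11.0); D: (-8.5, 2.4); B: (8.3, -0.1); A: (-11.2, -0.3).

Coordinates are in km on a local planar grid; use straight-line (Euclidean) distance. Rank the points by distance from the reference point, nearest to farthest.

B, F, D, A, E, C, G

Computing each straight-line distance from (1.0, -1.5):
B (8.3, -0.1): 7.4 km
F (-4.9, 6.3): 9.8 km
D (-8.5, 2.4): 10.3 km
A (-11.2, -0.3): 12.3 km
E (-13.7, -2.9): 14.8 km
C (-8.4, 11.0): 15.6 km
G (16.9, 3.9): 16.8 km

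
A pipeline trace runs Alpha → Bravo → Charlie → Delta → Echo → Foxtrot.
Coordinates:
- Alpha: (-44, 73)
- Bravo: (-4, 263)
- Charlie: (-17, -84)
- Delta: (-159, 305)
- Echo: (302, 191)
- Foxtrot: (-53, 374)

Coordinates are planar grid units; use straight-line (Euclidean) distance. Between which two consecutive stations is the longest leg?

Leg distances:
Alpha→Bravo: 194.2
Bravo→Charlie: 347.2
Charlie→Delta: 414.1
Delta→Echo: 474.9
Echo→Foxtrot: 399.4
The longest leg is Delta–Echo at 474.9.

Delta–Echo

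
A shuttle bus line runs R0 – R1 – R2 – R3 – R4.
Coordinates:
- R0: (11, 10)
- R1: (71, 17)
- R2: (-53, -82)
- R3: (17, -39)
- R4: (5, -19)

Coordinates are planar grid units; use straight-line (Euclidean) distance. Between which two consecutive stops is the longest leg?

R1–R2

Leg distances:
R0→R1: 60.4
R1→R2: 158.7
R2→R3: 82.2
R3→R4: 23.3
The longest leg is R1–R2 at 158.7.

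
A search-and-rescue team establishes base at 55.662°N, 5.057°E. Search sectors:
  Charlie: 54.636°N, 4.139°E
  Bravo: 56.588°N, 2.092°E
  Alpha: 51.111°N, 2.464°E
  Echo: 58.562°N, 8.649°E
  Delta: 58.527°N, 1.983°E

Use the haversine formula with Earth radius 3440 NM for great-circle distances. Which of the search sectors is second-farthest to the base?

Echo

Distances from the base (55.662°N, 5.057°E):
Alpha: 288.5 NM
Echo: 209.8 NM
Delta: 199.1 NM
Bravo: 113.7 NM
Charlie: 69.2 NM
The second-farthest is Echo at 209.8 NM.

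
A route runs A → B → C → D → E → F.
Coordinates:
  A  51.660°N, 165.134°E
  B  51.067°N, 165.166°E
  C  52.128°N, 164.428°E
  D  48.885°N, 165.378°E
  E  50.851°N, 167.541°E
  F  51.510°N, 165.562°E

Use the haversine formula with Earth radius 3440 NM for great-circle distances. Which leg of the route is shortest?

A–B

Leg distances:
A→B: 35.6 NM
B→C: 69.4 NM
C→D: 198.1 NM
D→E: 144.7 NM
E→F: 84.3 NM
The shortest leg is A–B at 35.6 NM.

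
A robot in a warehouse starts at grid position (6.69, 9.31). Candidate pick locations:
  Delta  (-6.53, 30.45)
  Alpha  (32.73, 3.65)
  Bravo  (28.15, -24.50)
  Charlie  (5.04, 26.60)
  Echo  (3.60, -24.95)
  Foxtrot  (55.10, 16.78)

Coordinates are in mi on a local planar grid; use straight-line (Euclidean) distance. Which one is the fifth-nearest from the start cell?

Distances from the start cell ((6.69, 9.31)):
Charlie: 17.4 mi
Delta: 24.9 mi
Alpha: 26.6 mi
Echo: 34.4 mi
Bravo: 40.0 mi
Foxtrot: 49.0 mi
The fifth-nearest is Bravo at 40.0 mi.

Bravo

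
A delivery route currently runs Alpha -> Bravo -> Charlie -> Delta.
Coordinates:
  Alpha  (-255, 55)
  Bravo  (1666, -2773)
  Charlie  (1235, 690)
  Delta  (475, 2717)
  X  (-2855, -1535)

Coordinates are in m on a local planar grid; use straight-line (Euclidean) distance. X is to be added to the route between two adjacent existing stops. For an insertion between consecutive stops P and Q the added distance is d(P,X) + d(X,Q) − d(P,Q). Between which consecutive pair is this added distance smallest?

between Alpha and Bravo

Added distance for inserting X between each consecutive pair:
Alpha–Bravo: 4316.3 m
Bravo–Charlie: 5853.8 m
Charlie–Delta: 7892.0 m
Smallest added distance is 4316.3 m, inserting between Alpha and Bravo.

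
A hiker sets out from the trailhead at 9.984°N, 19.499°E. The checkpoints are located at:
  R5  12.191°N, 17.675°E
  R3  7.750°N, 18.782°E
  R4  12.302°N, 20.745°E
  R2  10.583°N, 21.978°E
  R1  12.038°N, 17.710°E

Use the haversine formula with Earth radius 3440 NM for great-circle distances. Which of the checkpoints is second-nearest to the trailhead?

R2

Distances from the trailhead (9.984°N, 19.499°E):
R3: 140.7 NM
R2: 150.8 NM
R4: 157.3 NM
R1: 162.2 NM
R5: 170.6 NM
The second-nearest is R2 at 150.8 NM.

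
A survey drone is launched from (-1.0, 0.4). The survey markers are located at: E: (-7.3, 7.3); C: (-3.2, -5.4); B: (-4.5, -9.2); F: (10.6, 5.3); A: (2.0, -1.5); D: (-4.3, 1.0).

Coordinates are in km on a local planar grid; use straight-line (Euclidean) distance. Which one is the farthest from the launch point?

Distance to each, sorted:
F: 12.6 km
B: 10.2 km
E: 9.3 km
C: 6.2 km
A: 3.6 km
D: 3.4 km
The farthest is F at 12.6 km.

F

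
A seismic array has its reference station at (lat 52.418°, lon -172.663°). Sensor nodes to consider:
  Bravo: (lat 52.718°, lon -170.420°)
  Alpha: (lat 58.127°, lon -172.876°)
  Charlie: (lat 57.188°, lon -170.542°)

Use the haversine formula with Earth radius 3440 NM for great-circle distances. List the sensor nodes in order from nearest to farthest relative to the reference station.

Computing each great-circle distance from (lat 52.418°, lon -172.663°):
Bravo (lat 52.718°, lon -170.420°): 83.8 NM
Charlie (lat 57.188°, lon -170.542°): 295.6 NM
Alpha (lat 58.127°, lon -172.876°): 342.8 NM

Bravo, Charlie, Alpha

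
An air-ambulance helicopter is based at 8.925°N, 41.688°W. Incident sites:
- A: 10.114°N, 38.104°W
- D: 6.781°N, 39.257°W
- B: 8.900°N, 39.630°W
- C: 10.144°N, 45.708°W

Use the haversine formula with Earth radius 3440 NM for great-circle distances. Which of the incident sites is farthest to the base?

C

Distance to each, sorted:
C: 249.0 NM
A: 223.9 NM
D: 193.6 NM
B: 122.1 NM
The farthest is C at 249.0 NM.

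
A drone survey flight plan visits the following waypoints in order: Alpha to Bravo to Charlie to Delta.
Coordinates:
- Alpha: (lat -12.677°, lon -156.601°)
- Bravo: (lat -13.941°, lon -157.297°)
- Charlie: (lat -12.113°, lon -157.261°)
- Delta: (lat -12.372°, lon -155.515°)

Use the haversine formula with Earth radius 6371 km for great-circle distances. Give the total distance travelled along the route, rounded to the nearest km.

Leg distances:
Alpha→Bravo: 159.5 km  (cumulative 159.5 km)
Bravo→Charlie: 203.3 km  (cumulative 362.8 km)
Charlie→Delta: 191.9 km  (cumulative 554.7 km)
Total route length ≈ 555 km.

555 km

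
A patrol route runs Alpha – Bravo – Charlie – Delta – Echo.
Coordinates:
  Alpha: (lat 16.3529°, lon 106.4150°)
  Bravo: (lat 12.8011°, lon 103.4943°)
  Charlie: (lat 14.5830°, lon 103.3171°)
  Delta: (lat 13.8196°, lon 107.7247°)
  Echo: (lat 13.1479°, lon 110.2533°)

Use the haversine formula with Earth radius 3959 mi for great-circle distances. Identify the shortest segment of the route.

Leg distances:
Alpha→Bravo: 313.6 mi
Bravo→Charlie: 123.7 mi
Charlie→Delta: 299.9 mi
Delta→Echo: 176.1 mi
The shortest leg is Bravo–Charlie at 123.7 mi.

Bravo–Charlie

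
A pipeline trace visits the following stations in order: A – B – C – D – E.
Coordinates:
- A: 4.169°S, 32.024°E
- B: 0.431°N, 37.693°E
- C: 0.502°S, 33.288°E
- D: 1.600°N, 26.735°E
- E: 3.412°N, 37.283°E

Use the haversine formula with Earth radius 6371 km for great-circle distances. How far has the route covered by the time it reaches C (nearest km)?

Leg distances:
A→B: 811.4 km  (cumulative 811.4 km)
B→C: 500.7 km  (cumulative 1312.1 km)
Cumulative distance at C ≈ 1312 km.

1312 km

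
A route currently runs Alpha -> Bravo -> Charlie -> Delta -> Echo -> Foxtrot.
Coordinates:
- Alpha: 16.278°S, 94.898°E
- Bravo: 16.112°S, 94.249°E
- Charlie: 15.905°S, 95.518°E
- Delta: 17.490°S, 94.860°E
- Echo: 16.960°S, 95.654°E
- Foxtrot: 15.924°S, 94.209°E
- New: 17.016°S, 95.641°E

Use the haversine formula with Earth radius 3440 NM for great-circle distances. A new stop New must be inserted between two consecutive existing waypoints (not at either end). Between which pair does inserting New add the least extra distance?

between Delta and Echo

Added distance for inserting New between each consecutive pair:
Alpha–Bravo: 119.6 NM
Bravo–Charlie: 89.6 NM
Charlie–Delta: 17.7 NM
Delta–Echo: 1.0 NM
Echo–Foxtrot: 4.9 NM
Smallest added distance is 1.0 NM, inserting between Delta and Echo.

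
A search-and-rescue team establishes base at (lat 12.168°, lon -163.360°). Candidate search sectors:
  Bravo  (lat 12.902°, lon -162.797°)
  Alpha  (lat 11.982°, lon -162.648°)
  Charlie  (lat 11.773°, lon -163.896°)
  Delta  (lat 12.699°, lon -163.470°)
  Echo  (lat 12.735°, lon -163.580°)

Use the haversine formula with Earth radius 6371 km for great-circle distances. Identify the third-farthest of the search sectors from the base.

Distance to each, sorted:
Bravo: 102.0 km
Alpha: 80.1 km
Charlie: 73.0 km
Echo: 67.4 km
Delta: 60.2 km
The third-farthest is Charlie at 73.0 km.

Charlie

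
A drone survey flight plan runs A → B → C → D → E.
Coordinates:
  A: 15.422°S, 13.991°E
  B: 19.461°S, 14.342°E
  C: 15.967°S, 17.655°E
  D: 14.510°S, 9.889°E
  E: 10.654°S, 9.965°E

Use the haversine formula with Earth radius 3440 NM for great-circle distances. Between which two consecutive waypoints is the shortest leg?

Leg distances:
A→B: 243.3 NM
B→C: 282.7 NM
C→D: 458.3 NM
D→E: 231.6 NM
The shortest leg is D–E at 231.6 NM.

D–E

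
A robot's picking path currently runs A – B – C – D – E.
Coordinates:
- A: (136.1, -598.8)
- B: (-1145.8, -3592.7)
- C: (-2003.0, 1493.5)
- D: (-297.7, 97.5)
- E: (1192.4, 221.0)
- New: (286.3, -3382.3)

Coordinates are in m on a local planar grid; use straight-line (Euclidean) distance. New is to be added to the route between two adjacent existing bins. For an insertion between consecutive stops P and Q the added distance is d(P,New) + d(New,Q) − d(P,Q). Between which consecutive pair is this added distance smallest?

between A and B

Added distance for inserting New between each consecutive pair:
A–B: 978.2 m
B–C: 1676.0 m
C–D: 6711.1 m
D–E: 5748.7 m
Smallest added distance is 978.2 m, inserting between A and B.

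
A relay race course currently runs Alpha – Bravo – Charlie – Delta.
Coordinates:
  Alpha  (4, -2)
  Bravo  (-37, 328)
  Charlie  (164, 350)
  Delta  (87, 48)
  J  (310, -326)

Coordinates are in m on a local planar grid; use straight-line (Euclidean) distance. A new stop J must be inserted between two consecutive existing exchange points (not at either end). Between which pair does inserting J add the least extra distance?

Added distance for inserting J between each consecutive pair:
Alpha–Bravo: 853.5 m
Bravo–Charlie: 1229.7 m
Charlie–Delta: 815.4 m
Smallest added distance is 815.4 m, inserting between Charlie and Delta.

between Charlie and Delta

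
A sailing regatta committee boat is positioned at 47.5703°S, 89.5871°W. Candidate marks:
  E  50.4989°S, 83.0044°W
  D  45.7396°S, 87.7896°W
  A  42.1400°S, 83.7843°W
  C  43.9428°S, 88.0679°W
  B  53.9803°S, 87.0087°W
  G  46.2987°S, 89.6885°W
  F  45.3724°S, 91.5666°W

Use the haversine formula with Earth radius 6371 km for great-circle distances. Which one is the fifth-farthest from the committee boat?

Distance to each, sorted:
A: 757.0 km
B: 735.3 km
E: 579.6 km
C: 420.2 km
F: 287.6 km
D: 245.5 km
G: 141.6 km
The fifth-farthest is F at 287.6 km.

F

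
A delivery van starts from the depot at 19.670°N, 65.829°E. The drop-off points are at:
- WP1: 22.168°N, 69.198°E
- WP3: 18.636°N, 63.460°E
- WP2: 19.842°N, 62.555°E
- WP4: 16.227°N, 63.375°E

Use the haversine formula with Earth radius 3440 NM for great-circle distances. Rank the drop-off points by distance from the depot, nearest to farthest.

Distance from the depot at 19.670°N, 65.829°E to each:
WP3 18.636°N, 63.460°E: 148.0 NM
WP2 19.842°N, 62.555°E: 185.3 NM
WP1 22.168°N, 69.198°E: 241.2 NM
WP4 16.227°N, 63.375°E: 249.7 NM

WP3, WP2, WP1, WP4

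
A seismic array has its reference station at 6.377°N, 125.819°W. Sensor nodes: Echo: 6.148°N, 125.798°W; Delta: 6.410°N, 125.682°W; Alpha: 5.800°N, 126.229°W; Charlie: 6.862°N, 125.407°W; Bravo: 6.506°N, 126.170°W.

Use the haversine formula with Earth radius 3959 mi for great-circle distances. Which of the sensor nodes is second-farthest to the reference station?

Charlie

Distances from the reference station (6.377°N, 125.819°W):
Alpha: 48.8 mi
Charlie: 43.8 mi
Bravo: 25.7 mi
Echo: 15.9 mi
Delta: 9.7 mi
The second-farthest is Charlie at 43.8 mi.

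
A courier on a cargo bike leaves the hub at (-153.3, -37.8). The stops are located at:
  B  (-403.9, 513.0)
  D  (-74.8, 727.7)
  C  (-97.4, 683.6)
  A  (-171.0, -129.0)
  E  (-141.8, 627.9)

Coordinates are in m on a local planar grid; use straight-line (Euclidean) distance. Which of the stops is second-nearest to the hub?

Distance to each, sorted:
A: 92.9 m
B: 605.1 m
E: 665.8 m
C: 723.6 m
D: 769.5 m
The second-nearest is B at 605.1 m.

B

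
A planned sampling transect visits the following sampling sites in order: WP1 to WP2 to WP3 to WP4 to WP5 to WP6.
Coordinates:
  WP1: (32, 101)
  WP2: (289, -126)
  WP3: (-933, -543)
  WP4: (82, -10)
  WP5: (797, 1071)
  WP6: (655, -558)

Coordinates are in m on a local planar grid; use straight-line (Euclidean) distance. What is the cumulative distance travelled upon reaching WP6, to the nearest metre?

5712 m

Leg distances:
WP1→WP2: 342.9 m  (cumulative 342.9 m)
WP2→WP3: 1291.2 m  (cumulative 1634.1 m)
WP3→WP4: 1146.4 m  (cumulative 2780.5 m)
WP4→WP5: 1296.1 m  (cumulative 4076.6 m)
WP5→WP6: 1635.2 m  (cumulative 5711.8 m)
Cumulative distance at WP6 ≈ 5712 m.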